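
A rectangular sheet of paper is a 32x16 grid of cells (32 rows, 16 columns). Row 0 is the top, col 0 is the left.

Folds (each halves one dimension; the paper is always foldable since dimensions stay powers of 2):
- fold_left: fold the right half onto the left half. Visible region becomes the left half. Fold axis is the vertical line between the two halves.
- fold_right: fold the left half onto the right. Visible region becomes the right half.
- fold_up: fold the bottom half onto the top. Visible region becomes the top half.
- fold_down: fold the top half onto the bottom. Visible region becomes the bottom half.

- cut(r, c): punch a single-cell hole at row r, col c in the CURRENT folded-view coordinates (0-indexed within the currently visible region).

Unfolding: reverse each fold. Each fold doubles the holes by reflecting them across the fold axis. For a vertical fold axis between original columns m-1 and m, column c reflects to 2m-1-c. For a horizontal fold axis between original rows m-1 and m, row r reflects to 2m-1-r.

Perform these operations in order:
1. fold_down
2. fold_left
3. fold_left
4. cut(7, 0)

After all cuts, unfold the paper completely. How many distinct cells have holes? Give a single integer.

Op 1 fold_down: fold axis h@16; visible region now rows[16,32) x cols[0,16) = 16x16
Op 2 fold_left: fold axis v@8; visible region now rows[16,32) x cols[0,8) = 16x8
Op 3 fold_left: fold axis v@4; visible region now rows[16,32) x cols[0,4) = 16x4
Op 4 cut(7, 0): punch at orig (23,0); cuts so far [(23, 0)]; region rows[16,32) x cols[0,4) = 16x4
Unfold 1 (reflect across v@4): 2 holes -> [(23, 0), (23, 7)]
Unfold 2 (reflect across v@8): 4 holes -> [(23, 0), (23, 7), (23, 8), (23, 15)]
Unfold 3 (reflect across h@16): 8 holes -> [(8, 0), (8, 7), (8, 8), (8, 15), (23, 0), (23, 7), (23, 8), (23, 15)]

Answer: 8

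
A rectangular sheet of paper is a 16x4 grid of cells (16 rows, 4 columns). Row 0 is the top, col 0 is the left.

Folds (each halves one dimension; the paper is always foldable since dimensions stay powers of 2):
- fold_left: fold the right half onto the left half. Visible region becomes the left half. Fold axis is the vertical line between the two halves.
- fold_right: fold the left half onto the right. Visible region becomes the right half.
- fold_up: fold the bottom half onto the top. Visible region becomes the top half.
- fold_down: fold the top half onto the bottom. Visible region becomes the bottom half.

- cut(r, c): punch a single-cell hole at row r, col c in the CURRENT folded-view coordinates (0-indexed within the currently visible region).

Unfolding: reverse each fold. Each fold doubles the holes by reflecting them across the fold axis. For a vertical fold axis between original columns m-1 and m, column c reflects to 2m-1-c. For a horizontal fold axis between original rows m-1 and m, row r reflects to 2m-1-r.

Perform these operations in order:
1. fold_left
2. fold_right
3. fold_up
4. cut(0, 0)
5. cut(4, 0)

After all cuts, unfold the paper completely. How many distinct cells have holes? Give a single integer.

Answer: 16

Derivation:
Op 1 fold_left: fold axis v@2; visible region now rows[0,16) x cols[0,2) = 16x2
Op 2 fold_right: fold axis v@1; visible region now rows[0,16) x cols[1,2) = 16x1
Op 3 fold_up: fold axis h@8; visible region now rows[0,8) x cols[1,2) = 8x1
Op 4 cut(0, 0): punch at orig (0,1); cuts so far [(0, 1)]; region rows[0,8) x cols[1,2) = 8x1
Op 5 cut(4, 0): punch at orig (4,1); cuts so far [(0, 1), (4, 1)]; region rows[0,8) x cols[1,2) = 8x1
Unfold 1 (reflect across h@8): 4 holes -> [(0, 1), (4, 1), (11, 1), (15, 1)]
Unfold 2 (reflect across v@1): 8 holes -> [(0, 0), (0, 1), (4, 0), (4, 1), (11, 0), (11, 1), (15, 0), (15, 1)]
Unfold 3 (reflect across v@2): 16 holes -> [(0, 0), (0, 1), (0, 2), (0, 3), (4, 0), (4, 1), (4, 2), (4, 3), (11, 0), (11, 1), (11, 2), (11, 3), (15, 0), (15, 1), (15, 2), (15, 3)]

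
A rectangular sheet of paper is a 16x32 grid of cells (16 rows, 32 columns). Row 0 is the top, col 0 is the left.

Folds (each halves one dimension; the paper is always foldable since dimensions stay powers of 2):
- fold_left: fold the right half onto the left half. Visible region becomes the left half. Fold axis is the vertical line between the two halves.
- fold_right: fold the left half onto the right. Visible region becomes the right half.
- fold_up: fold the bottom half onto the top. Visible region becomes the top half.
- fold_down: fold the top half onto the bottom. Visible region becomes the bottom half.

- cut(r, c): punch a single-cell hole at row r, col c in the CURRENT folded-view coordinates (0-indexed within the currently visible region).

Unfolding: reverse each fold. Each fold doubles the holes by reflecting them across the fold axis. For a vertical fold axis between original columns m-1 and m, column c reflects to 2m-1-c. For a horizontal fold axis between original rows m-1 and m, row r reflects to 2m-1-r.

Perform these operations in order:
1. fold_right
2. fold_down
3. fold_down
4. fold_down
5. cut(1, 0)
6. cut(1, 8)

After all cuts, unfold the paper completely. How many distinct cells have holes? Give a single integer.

Answer: 32

Derivation:
Op 1 fold_right: fold axis v@16; visible region now rows[0,16) x cols[16,32) = 16x16
Op 2 fold_down: fold axis h@8; visible region now rows[8,16) x cols[16,32) = 8x16
Op 3 fold_down: fold axis h@12; visible region now rows[12,16) x cols[16,32) = 4x16
Op 4 fold_down: fold axis h@14; visible region now rows[14,16) x cols[16,32) = 2x16
Op 5 cut(1, 0): punch at orig (15,16); cuts so far [(15, 16)]; region rows[14,16) x cols[16,32) = 2x16
Op 6 cut(1, 8): punch at orig (15,24); cuts so far [(15, 16), (15, 24)]; region rows[14,16) x cols[16,32) = 2x16
Unfold 1 (reflect across h@14): 4 holes -> [(12, 16), (12, 24), (15, 16), (15, 24)]
Unfold 2 (reflect across h@12): 8 holes -> [(8, 16), (8, 24), (11, 16), (11, 24), (12, 16), (12, 24), (15, 16), (15, 24)]
Unfold 3 (reflect across h@8): 16 holes -> [(0, 16), (0, 24), (3, 16), (3, 24), (4, 16), (4, 24), (7, 16), (7, 24), (8, 16), (8, 24), (11, 16), (11, 24), (12, 16), (12, 24), (15, 16), (15, 24)]
Unfold 4 (reflect across v@16): 32 holes -> [(0, 7), (0, 15), (0, 16), (0, 24), (3, 7), (3, 15), (3, 16), (3, 24), (4, 7), (4, 15), (4, 16), (4, 24), (7, 7), (7, 15), (7, 16), (7, 24), (8, 7), (8, 15), (8, 16), (8, 24), (11, 7), (11, 15), (11, 16), (11, 24), (12, 7), (12, 15), (12, 16), (12, 24), (15, 7), (15, 15), (15, 16), (15, 24)]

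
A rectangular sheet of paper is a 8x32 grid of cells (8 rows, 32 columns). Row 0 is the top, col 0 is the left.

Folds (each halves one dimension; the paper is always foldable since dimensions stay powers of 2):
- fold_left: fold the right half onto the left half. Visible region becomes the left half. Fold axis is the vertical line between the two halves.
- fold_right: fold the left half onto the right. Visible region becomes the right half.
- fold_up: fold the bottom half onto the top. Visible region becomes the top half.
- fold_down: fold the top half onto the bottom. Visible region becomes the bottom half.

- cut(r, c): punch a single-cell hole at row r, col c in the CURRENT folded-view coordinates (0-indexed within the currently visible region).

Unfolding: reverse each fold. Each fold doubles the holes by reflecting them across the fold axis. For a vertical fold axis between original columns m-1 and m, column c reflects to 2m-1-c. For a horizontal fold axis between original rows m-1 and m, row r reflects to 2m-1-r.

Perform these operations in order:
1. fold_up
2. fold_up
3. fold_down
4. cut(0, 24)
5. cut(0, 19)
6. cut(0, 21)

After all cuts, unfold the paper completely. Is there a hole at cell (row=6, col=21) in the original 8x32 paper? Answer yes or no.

Answer: yes

Derivation:
Op 1 fold_up: fold axis h@4; visible region now rows[0,4) x cols[0,32) = 4x32
Op 2 fold_up: fold axis h@2; visible region now rows[0,2) x cols[0,32) = 2x32
Op 3 fold_down: fold axis h@1; visible region now rows[1,2) x cols[0,32) = 1x32
Op 4 cut(0, 24): punch at orig (1,24); cuts so far [(1, 24)]; region rows[1,2) x cols[0,32) = 1x32
Op 5 cut(0, 19): punch at orig (1,19); cuts so far [(1, 19), (1, 24)]; region rows[1,2) x cols[0,32) = 1x32
Op 6 cut(0, 21): punch at orig (1,21); cuts so far [(1, 19), (1, 21), (1, 24)]; region rows[1,2) x cols[0,32) = 1x32
Unfold 1 (reflect across h@1): 6 holes -> [(0, 19), (0, 21), (0, 24), (1, 19), (1, 21), (1, 24)]
Unfold 2 (reflect across h@2): 12 holes -> [(0, 19), (0, 21), (0, 24), (1, 19), (1, 21), (1, 24), (2, 19), (2, 21), (2, 24), (3, 19), (3, 21), (3, 24)]
Unfold 3 (reflect across h@4): 24 holes -> [(0, 19), (0, 21), (0, 24), (1, 19), (1, 21), (1, 24), (2, 19), (2, 21), (2, 24), (3, 19), (3, 21), (3, 24), (4, 19), (4, 21), (4, 24), (5, 19), (5, 21), (5, 24), (6, 19), (6, 21), (6, 24), (7, 19), (7, 21), (7, 24)]
Holes: [(0, 19), (0, 21), (0, 24), (1, 19), (1, 21), (1, 24), (2, 19), (2, 21), (2, 24), (3, 19), (3, 21), (3, 24), (4, 19), (4, 21), (4, 24), (5, 19), (5, 21), (5, 24), (6, 19), (6, 21), (6, 24), (7, 19), (7, 21), (7, 24)]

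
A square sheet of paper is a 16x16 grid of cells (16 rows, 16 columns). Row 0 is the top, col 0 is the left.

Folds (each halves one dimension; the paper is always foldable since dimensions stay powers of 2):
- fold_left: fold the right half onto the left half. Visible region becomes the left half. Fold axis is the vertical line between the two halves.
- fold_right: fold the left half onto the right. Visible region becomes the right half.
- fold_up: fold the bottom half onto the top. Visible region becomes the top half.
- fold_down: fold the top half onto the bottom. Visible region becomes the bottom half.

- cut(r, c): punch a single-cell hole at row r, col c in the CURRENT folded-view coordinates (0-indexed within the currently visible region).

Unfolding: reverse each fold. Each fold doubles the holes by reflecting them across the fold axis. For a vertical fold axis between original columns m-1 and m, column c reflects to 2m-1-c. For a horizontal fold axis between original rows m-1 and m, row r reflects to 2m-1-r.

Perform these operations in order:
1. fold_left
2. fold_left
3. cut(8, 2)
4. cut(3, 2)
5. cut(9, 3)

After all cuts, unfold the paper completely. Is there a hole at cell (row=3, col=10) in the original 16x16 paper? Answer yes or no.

Op 1 fold_left: fold axis v@8; visible region now rows[0,16) x cols[0,8) = 16x8
Op 2 fold_left: fold axis v@4; visible region now rows[0,16) x cols[0,4) = 16x4
Op 3 cut(8, 2): punch at orig (8,2); cuts so far [(8, 2)]; region rows[0,16) x cols[0,4) = 16x4
Op 4 cut(3, 2): punch at orig (3,2); cuts so far [(3, 2), (8, 2)]; region rows[0,16) x cols[0,4) = 16x4
Op 5 cut(9, 3): punch at orig (9,3); cuts so far [(3, 2), (8, 2), (9, 3)]; region rows[0,16) x cols[0,4) = 16x4
Unfold 1 (reflect across v@4): 6 holes -> [(3, 2), (3, 5), (8, 2), (8, 5), (9, 3), (9, 4)]
Unfold 2 (reflect across v@8): 12 holes -> [(3, 2), (3, 5), (3, 10), (3, 13), (8, 2), (8, 5), (8, 10), (8, 13), (9, 3), (9, 4), (9, 11), (9, 12)]
Holes: [(3, 2), (3, 5), (3, 10), (3, 13), (8, 2), (8, 5), (8, 10), (8, 13), (9, 3), (9, 4), (9, 11), (9, 12)]

Answer: yes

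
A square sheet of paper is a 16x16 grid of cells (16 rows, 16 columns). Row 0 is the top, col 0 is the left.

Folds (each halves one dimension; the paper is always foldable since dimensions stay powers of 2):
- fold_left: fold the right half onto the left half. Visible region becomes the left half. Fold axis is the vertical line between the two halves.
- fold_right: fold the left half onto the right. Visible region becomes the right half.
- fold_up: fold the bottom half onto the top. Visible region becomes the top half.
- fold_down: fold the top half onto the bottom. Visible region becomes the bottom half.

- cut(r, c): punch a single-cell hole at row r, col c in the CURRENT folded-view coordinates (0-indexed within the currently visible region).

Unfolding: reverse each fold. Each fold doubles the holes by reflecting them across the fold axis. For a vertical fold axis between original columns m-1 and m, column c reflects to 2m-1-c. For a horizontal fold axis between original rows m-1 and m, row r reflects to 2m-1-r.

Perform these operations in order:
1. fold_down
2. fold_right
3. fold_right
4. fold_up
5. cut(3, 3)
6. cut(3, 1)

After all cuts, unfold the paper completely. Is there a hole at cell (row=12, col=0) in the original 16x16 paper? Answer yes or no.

Op 1 fold_down: fold axis h@8; visible region now rows[8,16) x cols[0,16) = 8x16
Op 2 fold_right: fold axis v@8; visible region now rows[8,16) x cols[8,16) = 8x8
Op 3 fold_right: fold axis v@12; visible region now rows[8,16) x cols[12,16) = 8x4
Op 4 fold_up: fold axis h@12; visible region now rows[8,12) x cols[12,16) = 4x4
Op 5 cut(3, 3): punch at orig (11,15); cuts so far [(11, 15)]; region rows[8,12) x cols[12,16) = 4x4
Op 6 cut(3, 1): punch at orig (11,13); cuts so far [(11, 13), (11, 15)]; region rows[8,12) x cols[12,16) = 4x4
Unfold 1 (reflect across h@12): 4 holes -> [(11, 13), (11, 15), (12, 13), (12, 15)]
Unfold 2 (reflect across v@12): 8 holes -> [(11, 8), (11, 10), (11, 13), (11, 15), (12, 8), (12, 10), (12, 13), (12, 15)]
Unfold 3 (reflect across v@8): 16 holes -> [(11, 0), (11, 2), (11, 5), (11, 7), (11, 8), (11, 10), (11, 13), (11, 15), (12, 0), (12, 2), (12, 5), (12, 7), (12, 8), (12, 10), (12, 13), (12, 15)]
Unfold 4 (reflect across h@8): 32 holes -> [(3, 0), (3, 2), (3, 5), (3, 7), (3, 8), (3, 10), (3, 13), (3, 15), (4, 0), (4, 2), (4, 5), (4, 7), (4, 8), (4, 10), (4, 13), (4, 15), (11, 0), (11, 2), (11, 5), (11, 7), (11, 8), (11, 10), (11, 13), (11, 15), (12, 0), (12, 2), (12, 5), (12, 7), (12, 8), (12, 10), (12, 13), (12, 15)]
Holes: [(3, 0), (3, 2), (3, 5), (3, 7), (3, 8), (3, 10), (3, 13), (3, 15), (4, 0), (4, 2), (4, 5), (4, 7), (4, 8), (4, 10), (4, 13), (4, 15), (11, 0), (11, 2), (11, 5), (11, 7), (11, 8), (11, 10), (11, 13), (11, 15), (12, 0), (12, 2), (12, 5), (12, 7), (12, 8), (12, 10), (12, 13), (12, 15)]

Answer: yes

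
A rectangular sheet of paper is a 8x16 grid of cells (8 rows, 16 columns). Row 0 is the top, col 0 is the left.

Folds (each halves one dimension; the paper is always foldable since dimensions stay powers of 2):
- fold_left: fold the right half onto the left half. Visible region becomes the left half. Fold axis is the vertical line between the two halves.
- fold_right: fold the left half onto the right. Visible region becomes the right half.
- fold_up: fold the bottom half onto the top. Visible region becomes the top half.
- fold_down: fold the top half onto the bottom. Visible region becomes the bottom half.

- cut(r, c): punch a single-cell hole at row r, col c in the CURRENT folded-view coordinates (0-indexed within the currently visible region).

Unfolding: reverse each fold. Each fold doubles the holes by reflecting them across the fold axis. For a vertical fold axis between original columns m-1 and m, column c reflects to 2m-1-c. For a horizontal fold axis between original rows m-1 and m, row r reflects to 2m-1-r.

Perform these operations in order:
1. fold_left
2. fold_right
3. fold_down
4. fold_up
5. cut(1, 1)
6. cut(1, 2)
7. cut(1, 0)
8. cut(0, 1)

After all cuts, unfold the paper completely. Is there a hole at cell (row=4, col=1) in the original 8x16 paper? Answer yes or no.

Answer: no

Derivation:
Op 1 fold_left: fold axis v@8; visible region now rows[0,8) x cols[0,8) = 8x8
Op 2 fold_right: fold axis v@4; visible region now rows[0,8) x cols[4,8) = 8x4
Op 3 fold_down: fold axis h@4; visible region now rows[4,8) x cols[4,8) = 4x4
Op 4 fold_up: fold axis h@6; visible region now rows[4,6) x cols[4,8) = 2x4
Op 5 cut(1, 1): punch at orig (5,5); cuts so far [(5, 5)]; region rows[4,6) x cols[4,8) = 2x4
Op 6 cut(1, 2): punch at orig (5,6); cuts so far [(5, 5), (5, 6)]; region rows[4,6) x cols[4,8) = 2x4
Op 7 cut(1, 0): punch at orig (5,4); cuts so far [(5, 4), (5, 5), (5, 6)]; region rows[4,6) x cols[4,8) = 2x4
Op 8 cut(0, 1): punch at orig (4,5); cuts so far [(4, 5), (5, 4), (5, 5), (5, 6)]; region rows[4,6) x cols[4,8) = 2x4
Unfold 1 (reflect across h@6): 8 holes -> [(4, 5), (5, 4), (5, 5), (5, 6), (6, 4), (6, 5), (6, 6), (7, 5)]
Unfold 2 (reflect across h@4): 16 holes -> [(0, 5), (1, 4), (1, 5), (1, 6), (2, 4), (2, 5), (2, 6), (3, 5), (4, 5), (5, 4), (5, 5), (5, 6), (6, 4), (6, 5), (6, 6), (7, 5)]
Unfold 3 (reflect across v@4): 32 holes -> [(0, 2), (0, 5), (1, 1), (1, 2), (1, 3), (1, 4), (1, 5), (1, 6), (2, 1), (2, 2), (2, 3), (2, 4), (2, 5), (2, 6), (3, 2), (3, 5), (4, 2), (4, 5), (5, 1), (5, 2), (5, 3), (5, 4), (5, 5), (5, 6), (6, 1), (6, 2), (6, 3), (6, 4), (6, 5), (6, 6), (7, 2), (7, 5)]
Unfold 4 (reflect across v@8): 64 holes -> [(0, 2), (0, 5), (0, 10), (0, 13), (1, 1), (1, 2), (1, 3), (1, 4), (1, 5), (1, 6), (1, 9), (1, 10), (1, 11), (1, 12), (1, 13), (1, 14), (2, 1), (2, 2), (2, 3), (2, 4), (2, 5), (2, 6), (2, 9), (2, 10), (2, 11), (2, 12), (2, 13), (2, 14), (3, 2), (3, 5), (3, 10), (3, 13), (4, 2), (4, 5), (4, 10), (4, 13), (5, 1), (5, 2), (5, 3), (5, 4), (5, 5), (5, 6), (5, 9), (5, 10), (5, 11), (5, 12), (5, 13), (5, 14), (6, 1), (6, 2), (6, 3), (6, 4), (6, 5), (6, 6), (6, 9), (6, 10), (6, 11), (6, 12), (6, 13), (6, 14), (7, 2), (7, 5), (7, 10), (7, 13)]
Holes: [(0, 2), (0, 5), (0, 10), (0, 13), (1, 1), (1, 2), (1, 3), (1, 4), (1, 5), (1, 6), (1, 9), (1, 10), (1, 11), (1, 12), (1, 13), (1, 14), (2, 1), (2, 2), (2, 3), (2, 4), (2, 5), (2, 6), (2, 9), (2, 10), (2, 11), (2, 12), (2, 13), (2, 14), (3, 2), (3, 5), (3, 10), (3, 13), (4, 2), (4, 5), (4, 10), (4, 13), (5, 1), (5, 2), (5, 3), (5, 4), (5, 5), (5, 6), (5, 9), (5, 10), (5, 11), (5, 12), (5, 13), (5, 14), (6, 1), (6, 2), (6, 3), (6, 4), (6, 5), (6, 6), (6, 9), (6, 10), (6, 11), (6, 12), (6, 13), (6, 14), (7, 2), (7, 5), (7, 10), (7, 13)]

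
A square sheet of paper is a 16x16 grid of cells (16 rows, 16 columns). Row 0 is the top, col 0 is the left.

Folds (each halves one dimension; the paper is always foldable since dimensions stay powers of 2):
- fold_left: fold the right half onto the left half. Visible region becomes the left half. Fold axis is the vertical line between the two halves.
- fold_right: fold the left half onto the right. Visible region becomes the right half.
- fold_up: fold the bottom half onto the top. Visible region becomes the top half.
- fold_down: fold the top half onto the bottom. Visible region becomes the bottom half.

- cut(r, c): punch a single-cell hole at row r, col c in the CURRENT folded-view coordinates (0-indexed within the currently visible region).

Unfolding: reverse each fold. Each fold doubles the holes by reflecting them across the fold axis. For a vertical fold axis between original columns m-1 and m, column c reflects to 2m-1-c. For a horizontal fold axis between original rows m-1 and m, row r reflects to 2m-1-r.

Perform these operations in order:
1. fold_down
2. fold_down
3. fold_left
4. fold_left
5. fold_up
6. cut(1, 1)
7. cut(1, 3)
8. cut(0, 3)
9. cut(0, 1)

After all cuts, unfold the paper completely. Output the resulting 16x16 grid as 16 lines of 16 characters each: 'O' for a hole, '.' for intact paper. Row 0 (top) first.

Answer: .O.OO.O..O.OO.O.
.O.OO.O..O.OO.O.
.O.OO.O..O.OO.O.
.O.OO.O..O.OO.O.
.O.OO.O..O.OO.O.
.O.OO.O..O.OO.O.
.O.OO.O..O.OO.O.
.O.OO.O..O.OO.O.
.O.OO.O..O.OO.O.
.O.OO.O..O.OO.O.
.O.OO.O..O.OO.O.
.O.OO.O..O.OO.O.
.O.OO.O..O.OO.O.
.O.OO.O..O.OO.O.
.O.OO.O..O.OO.O.
.O.OO.O..O.OO.O.

Derivation:
Op 1 fold_down: fold axis h@8; visible region now rows[8,16) x cols[0,16) = 8x16
Op 2 fold_down: fold axis h@12; visible region now rows[12,16) x cols[0,16) = 4x16
Op 3 fold_left: fold axis v@8; visible region now rows[12,16) x cols[0,8) = 4x8
Op 4 fold_left: fold axis v@4; visible region now rows[12,16) x cols[0,4) = 4x4
Op 5 fold_up: fold axis h@14; visible region now rows[12,14) x cols[0,4) = 2x4
Op 6 cut(1, 1): punch at orig (13,1); cuts so far [(13, 1)]; region rows[12,14) x cols[0,4) = 2x4
Op 7 cut(1, 3): punch at orig (13,3); cuts so far [(13, 1), (13, 3)]; region rows[12,14) x cols[0,4) = 2x4
Op 8 cut(0, 3): punch at orig (12,3); cuts so far [(12, 3), (13, 1), (13, 3)]; region rows[12,14) x cols[0,4) = 2x4
Op 9 cut(0, 1): punch at orig (12,1); cuts so far [(12, 1), (12, 3), (13, 1), (13, 3)]; region rows[12,14) x cols[0,4) = 2x4
Unfold 1 (reflect across h@14): 8 holes -> [(12, 1), (12, 3), (13, 1), (13, 3), (14, 1), (14, 3), (15, 1), (15, 3)]
Unfold 2 (reflect across v@4): 16 holes -> [(12, 1), (12, 3), (12, 4), (12, 6), (13, 1), (13, 3), (13, 4), (13, 6), (14, 1), (14, 3), (14, 4), (14, 6), (15, 1), (15, 3), (15, 4), (15, 6)]
Unfold 3 (reflect across v@8): 32 holes -> [(12, 1), (12, 3), (12, 4), (12, 6), (12, 9), (12, 11), (12, 12), (12, 14), (13, 1), (13, 3), (13, 4), (13, 6), (13, 9), (13, 11), (13, 12), (13, 14), (14, 1), (14, 3), (14, 4), (14, 6), (14, 9), (14, 11), (14, 12), (14, 14), (15, 1), (15, 3), (15, 4), (15, 6), (15, 9), (15, 11), (15, 12), (15, 14)]
Unfold 4 (reflect across h@12): 64 holes -> [(8, 1), (8, 3), (8, 4), (8, 6), (8, 9), (8, 11), (8, 12), (8, 14), (9, 1), (9, 3), (9, 4), (9, 6), (9, 9), (9, 11), (9, 12), (9, 14), (10, 1), (10, 3), (10, 4), (10, 6), (10, 9), (10, 11), (10, 12), (10, 14), (11, 1), (11, 3), (11, 4), (11, 6), (11, 9), (11, 11), (11, 12), (11, 14), (12, 1), (12, 3), (12, 4), (12, 6), (12, 9), (12, 11), (12, 12), (12, 14), (13, 1), (13, 3), (13, 4), (13, 6), (13, 9), (13, 11), (13, 12), (13, 14), (14, 1), (14, 3), (14, 4), (14, 6), (14, 9), (14, 11), (14, 12), (14, 14), (15, 1), (15, 3), (15, 4), (15, 6), (15, 9), (15, 11), (15, 12), (15, 14)]
Unfold 5 (reflect across h@8): 128 holes -> [(0, 1), (0, 3), (0, 4), (0, 6), (0, 9), (0, 11), (0, 12), (0, 14), (1, 1), (1, 3), (1, 4), (1, 6), (1, 9), (1, 11), (1, 12), (1, 14), (2, 1), (2, 3), (2, 4), (2, 6), (2, 9), (2, 11), (2, 12), (2, 14), (3, 1), (3, 3), (3, 4), (3, 6), (3, 9), (3, 11), (3, 12), (3, 14), (4, 1), (4, 3), (4, 4), (4, 6), (4, 9), (4, 11), (4, 12), (4, 14), (5, 1), (5, 3), (5, 4), (5, 6), (5, 9), (5, 11), (5, 12), (5, 14), (6, 1), (6, 3), (6, 4), (6, 6), (6, 9), (6, 11), (6, 12), (6, 14), (7, 1), (7, 3), (7, 4), (7, 6), (7, 9), (7, 11), (7, 12), (7, 14), (8, 1), (8, 3), (8, 4), (8, 6), (8, 9), (8, 11), (8, 12), (8, 14), (9, 1), (9, 3), (9, 4), (9, 6), (9, 9), (9, 11), (9, 12), (9, 14), (10, 1), (10, 3), (10, 4), (10, 6), (10, 9), (10, 11), (10, 12), (10, 14), (11, 1), (11, 3), (11, 4), (11, 6), (11, 9), (11, 11), (11, 12), (11, 14), (12, 1), (12, 3), (12, 4), (12, 6), (12, 9), (12, 11), (12, 12), (12, 14), (13, 1), (13, 3), (13, 4), (13, 6), (13, 9), (13, 11), (13, 12), (13, 14), (14, 1), (14, 3), (14, 4), (14, 6), (14, 9), (14, 11), (14, 12), (14, 14), (15, 1), (15, 3), (15, 4), (15, 6), (15, 9), (15, 11), (15, 12), (15, 14)]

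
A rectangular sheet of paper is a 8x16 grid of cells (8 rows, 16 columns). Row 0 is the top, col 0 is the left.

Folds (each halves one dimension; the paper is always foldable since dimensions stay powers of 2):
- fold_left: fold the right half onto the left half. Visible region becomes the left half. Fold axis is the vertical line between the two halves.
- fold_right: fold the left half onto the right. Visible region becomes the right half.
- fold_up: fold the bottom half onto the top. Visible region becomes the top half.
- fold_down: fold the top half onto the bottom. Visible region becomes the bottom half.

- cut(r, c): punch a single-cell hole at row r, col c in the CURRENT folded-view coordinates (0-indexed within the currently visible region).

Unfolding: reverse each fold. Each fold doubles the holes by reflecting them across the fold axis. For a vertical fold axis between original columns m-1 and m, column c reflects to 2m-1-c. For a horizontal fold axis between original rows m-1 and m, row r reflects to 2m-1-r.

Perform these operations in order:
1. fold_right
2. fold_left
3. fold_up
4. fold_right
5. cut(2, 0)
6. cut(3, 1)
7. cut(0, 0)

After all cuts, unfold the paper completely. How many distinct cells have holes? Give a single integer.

Answer: 48

Derivation:
Op 1 fold_right: fold axis v@8; visible region now rows[0,8) x cols[8,16) = 8x8
Op 2 fold_left: fold axis v@12; visible region now rows[0,8) x cols[8,12) = 8x4
Op 3 fold_up: fold axis h@4; visible region now rows[0,4) x cols[8,12) = 4x4
Op 4 fold_right: fold axis v@10; visible region now rows[0,4) x cols[10,12) = 4x2
Op 5 cut(2, 0): punch at orig (2,10); cuts so far [(2, 10)]; region rows[0,4) x cols[10,12) = 4x2
Op 6 cut(3, 1): punch at orig (3,11); cuts so far [(2, 10), (3, 11)]; region rows[0,4) x cols[10,12) = 4x2
Op 7 cut(0, 0): punch at orig (0,10); cuts so far [(0, 10), (2, 10), (3, 11)]; region rows[0,4) x cols[10,12) = 4x2
Unfold 1 (reflect across v@10): 6 holes -> [(0, 9), (0, 10), (2, 9), (2, 10), (3, 8), (3, 11)]
Unfold 2 (reflect across h@4): 12 holes -> [(0, 9), (0, 10), (2, 9), (2, 10), (3, 8), (3, 11), (4, 8), (4, 11), (5, 9), (5, 10), (7, 9), (7, 10)]
Unfold 3 (reflect across v@12): 24 holes -> [(0, 9), (0, 10), (0, 13), (0, 14), (2, 9), (2, 10), (2, 13), (2, 14), (3, 8), (3, 11), (3, 12), (3, 15), (4, 8), (4, 11), (4, 12), (4, 15), (5, 9), (5, 10), (5, 13), (5, 14), (7, 9), (7, 10), (7, 13), (7, 14)]
Unfold 4 (reflect across v@8): 48 holes -> [(0, 1), (0, 2), (0, 5), (0, 6), (0, 9), (0, 10), (0, 13), (0, 14), (2, 1), (2, 2), (2, 5), (2, 6), (2, 9), (2, 10), (2, 13), (2, 14), (3, 0), (3, 3), (3, 4), (3, 7), (3, 8), (3, 11), (3, 12), (3, 15), (4, 0), (4, 3), (4, 4), (4, 7), (4, 8), (4, 11), (4, 12), (4, 15), (5, 1), (5, 2), (5, 5), (5, 6), (5, 9), (5, 10), (5, 13), (5, 14), (7, 1), (7, 2), (7, 5), (7, 6), (7, 9), (7, 10), (7, 13), (7, 14)]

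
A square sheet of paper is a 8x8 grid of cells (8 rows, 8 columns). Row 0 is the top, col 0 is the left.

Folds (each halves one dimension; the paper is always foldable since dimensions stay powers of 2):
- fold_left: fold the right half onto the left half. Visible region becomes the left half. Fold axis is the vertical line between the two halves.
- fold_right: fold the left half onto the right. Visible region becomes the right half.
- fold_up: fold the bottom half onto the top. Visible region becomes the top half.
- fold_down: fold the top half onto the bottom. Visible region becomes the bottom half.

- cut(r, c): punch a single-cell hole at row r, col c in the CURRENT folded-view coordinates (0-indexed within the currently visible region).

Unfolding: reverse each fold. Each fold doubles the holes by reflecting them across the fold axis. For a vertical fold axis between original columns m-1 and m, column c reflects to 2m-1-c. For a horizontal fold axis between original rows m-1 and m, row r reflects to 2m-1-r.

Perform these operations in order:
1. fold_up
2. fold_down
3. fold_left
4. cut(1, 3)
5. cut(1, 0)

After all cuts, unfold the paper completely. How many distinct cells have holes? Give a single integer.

Answer: 16

Derivation:
Op 1 fold_up: fold axis h@4; visible region now rows[0,4) x cols[0,8) = 4x8
Op 2 fold_down: fold axis h@2; visible region now rows[2,4) x cols[0,8) = 2x8
Op 3 fold_left: fold axis v@4; visible region now rows[2,4) x cols[0,4) = 2x4
Op 4 cut(1, 3): punch at orig (3,3); cuts so far [(3, 3)]; region rows[2,4) x cols[0,4) = 2x4
Op 5 cut(1, 0): punch at orig (3,0); cuts so far [(3, 0), (3, 3)]; region rows[2,4) x cols[0,4) = 2x4
Unfold 1 (reflect across v@4): 4 holes -> [(3, 0), (3, 3), (3, 4), (3, 7)]
Unfold 2 (reflect across h@2): 8 holes -> [(0, 0), (0, 3), (0, 4), (0, 7), (3, 0), (3, 3), (3, 4), (3, 7)]
Unfold 3 (reflect across h@4): 16 holes -> [(0, 0), (0, 3), (0, 4), (0, 7), (3, 0), (3, 3), (3, 4), (3, 7), (4, 0), (4, 3), (4, 4), (4, 7), (7, 0), (7, 3), (7, 4), (7, 7)]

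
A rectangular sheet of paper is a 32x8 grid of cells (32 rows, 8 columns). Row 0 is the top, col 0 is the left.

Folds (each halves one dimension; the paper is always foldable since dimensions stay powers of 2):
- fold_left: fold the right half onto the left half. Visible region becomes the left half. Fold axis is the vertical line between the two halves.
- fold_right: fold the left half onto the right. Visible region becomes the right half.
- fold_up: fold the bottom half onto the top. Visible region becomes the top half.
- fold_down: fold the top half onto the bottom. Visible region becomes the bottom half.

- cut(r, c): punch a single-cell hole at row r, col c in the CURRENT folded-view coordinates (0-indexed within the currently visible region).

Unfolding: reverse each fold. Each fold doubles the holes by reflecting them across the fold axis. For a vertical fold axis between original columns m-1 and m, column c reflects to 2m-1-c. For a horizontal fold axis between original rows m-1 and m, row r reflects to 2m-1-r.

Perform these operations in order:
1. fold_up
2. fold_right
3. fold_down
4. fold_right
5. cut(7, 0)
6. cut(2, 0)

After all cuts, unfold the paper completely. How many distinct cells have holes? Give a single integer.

Op 1 fold_up: fold axis h@16; visible region now rows[0,16) x cols[0,8) = 16x8
Op 2 fold_right: fold axis v@4; visible region now rows[0,16) x cols[4,8) = 16x4
Op 3 fold_down: fold axis h@8; visible region now rows[8,16) x cols[4,8) = 8x4
Op 4 fold_right: fold axis v@6; visible region now rows[8,16) x cols[6,8) = 8x2
Op 5 cut(7, 0): punch at orig (15,6); cuts so far [(15, 6)]; region rows[8,16) x cols[6,8) = 8x2
Op 6 cut(2, 0): punch at orig (10,6); cuts so far [(10, 6), (15, 6)]; region rows[8,16) x cols[6,8) = 8x2
Unfold 1 (reflect across v@6): 4 holes -> [(10, 5), (10, 6), (15, 5), (15, 6)]
Unfold 2 (reflect across h@8): 8 holes -> [(0, 5), (0, 6), (5, 5), (5, 6), (10, 5), (10, 6), (15, 5), (15, 6)]
Unfold 3 (reflect across v@4): 16 holes -> [(0, 1), (0, 2), (0, 5), (0, 6), (5, 1), (5, 2), (5, 5), (5, 6), (10, 1), (10, 2), (10, 5), (10, 6), (15, 1), (15, 2), (15, 5), (15, 6)]
Unfold 4 (reflect across h@16): 32 holes -> [(0, 1), (0, 2), (0, 5), (0, 6), (5, 1), (5, 2), (5, 5), (5, 6), (10, 1), (10, 2), (10, 5), (10, 6), (15, 1), (15, 2), (15, 5), (15, 6), (16, 1), (16, 2), (16, 5), (16, 6), (21, 1), (21, 2), (21, 5), (21, 6), (26, 1), (26, 2), (26, 5), (26, 6), (31, 1), (31, 2), (31, 5), (31, 6)]

Answer: 32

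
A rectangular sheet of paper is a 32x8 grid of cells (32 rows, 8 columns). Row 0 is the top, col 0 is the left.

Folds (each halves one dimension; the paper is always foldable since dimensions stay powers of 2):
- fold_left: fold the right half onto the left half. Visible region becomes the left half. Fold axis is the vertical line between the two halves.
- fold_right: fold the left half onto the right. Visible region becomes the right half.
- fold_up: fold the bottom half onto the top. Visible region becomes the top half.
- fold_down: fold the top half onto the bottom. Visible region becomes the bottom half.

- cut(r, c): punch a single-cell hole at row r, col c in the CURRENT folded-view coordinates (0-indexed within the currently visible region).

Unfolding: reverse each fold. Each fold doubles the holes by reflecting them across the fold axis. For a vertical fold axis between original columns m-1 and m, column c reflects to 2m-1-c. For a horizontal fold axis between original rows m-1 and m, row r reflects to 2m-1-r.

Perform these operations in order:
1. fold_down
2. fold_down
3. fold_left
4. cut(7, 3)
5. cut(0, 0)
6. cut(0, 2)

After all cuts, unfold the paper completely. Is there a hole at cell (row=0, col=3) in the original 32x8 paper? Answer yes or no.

Answer: yes

Derivation:
Op 1 fold_down: fold axis h@16; visible region now rows[16,32) x cols[0,8) = 16x8
Op 2 fold_down: fold axis h@24; visible region now rows[24,32) x cols[0,8) = 8x8
Op 3 fold_left: fold axis v@4; visible region now rows[24,32) x cols[0,4) = 8x4
Op 4 cut(7, 3): punch at orig (31,3); cuts so far [(31, 3)]; region rows[24,32) x cols[0,4) = 8x4
Op 5 cut(0, 0): punch at orig (24,0); cuts so far [(24, 0), (31, 3)]; region rows[24,32) x cols[0,4) = 8x4
Op 6 cut(0, 2): punch at orig (24,2); cuts so far [(24, 0), (24, 2), (31, 3)]; region rows[24,32) x cols[0,4) = 8x4
Unfold 1 (reflect across v@4): 6 holes -> [(24, 0), (24, 2), (24, 5), (24, 7), (31, 3), (31, 4)]
Unfold 2 (reflect across h@24): 12 holes -> [(16, 3), (16, 4), (23, 0), (23, 2), (23, 5), (23, 7), (24, 0), (24, 2), (24, 5), (24, 7), (31, 3), (31, 4)]
Unfold 3 (reflect across h@16): 24 holes -> [(0, 3), (0, 4), (7, 0), (7, 2), (7, 5), (7, 7), (8, 0), (8, 2), (8, 5), (8, 7), (15, 3), (15, 4), (16, 3), (16, 4), (23, 0), (23, 2), (23, 5), (23, 7), (24, 0), (24, 2), (24, 5), (24, 7), (31, 3), (31, 4)]
Holes: [(0, 3), (0, 4), (7, 0), (7, 2), (7, 5), (7, 7), (8, 0), (8, 2), (8, 5), (8, 7), (15, 3), (15, 4), (16, 3), (16, 4), (23, 0), (23, 2), (23, 5), (23, 7), (24, 0), (24, 2), (24, 5), (24, 7), (31, 3), (31, 4)]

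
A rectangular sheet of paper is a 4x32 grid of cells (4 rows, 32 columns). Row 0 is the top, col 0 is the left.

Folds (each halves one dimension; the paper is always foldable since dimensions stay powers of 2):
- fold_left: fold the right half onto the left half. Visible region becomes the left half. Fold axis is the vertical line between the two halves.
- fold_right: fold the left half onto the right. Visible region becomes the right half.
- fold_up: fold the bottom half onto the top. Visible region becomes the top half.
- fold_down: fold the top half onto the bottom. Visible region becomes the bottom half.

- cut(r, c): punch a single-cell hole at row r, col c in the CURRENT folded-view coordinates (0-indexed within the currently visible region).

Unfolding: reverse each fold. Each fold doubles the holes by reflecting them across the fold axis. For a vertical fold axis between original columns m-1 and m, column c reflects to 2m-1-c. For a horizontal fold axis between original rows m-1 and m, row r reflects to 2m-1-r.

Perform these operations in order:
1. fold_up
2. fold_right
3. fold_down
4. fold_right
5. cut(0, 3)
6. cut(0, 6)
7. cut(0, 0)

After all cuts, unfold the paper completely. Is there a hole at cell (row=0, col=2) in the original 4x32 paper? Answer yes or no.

Op 1 fold_up: fold axis h@2; visible region now rows[0,2) x cols[0,32) = 2x32
Op 2 fold_right: fold axis v@16; visible region now rows[0,2) x cols[16,32) = 2x16
Op 3 fold_down: fold axis h@1; visible region now rows[1,2) x cols[16,32) = 1x16
Op 4 fold_right: fold axis v@24; visible region now rows[1,2) x cols[24,32) = 1x8
Op 5 cut(0, 3): punch at orig (1,27); cuts so far [(1, 27)]; region rows[1,2) x cols[24,32) = 1x8
Op 6 cut(0, 6): punch at orig (1,30); cuts so far [(1, 27), (1, 30)]; region rows[1,2) x cols[24,32) = 1x8
Op 7 cut(0, 0): punch at orig (1,24); cuts so far [(1, 24), (1, 27), (1, 30)]; region rows[1,2) x cols[24,32) = 1x8
Unfold 1 (reflect across v@24): 6 holes -> [(1, 17), (1, 20), (1, 23), (1, 24), (1, 27), (1, 30)]
Unfold 2 (reflect across h@1): 12 holes -> [(0, 17), (0, 20), (0, 23), (0, 24), (0, 27), (0, 30), (1, 17), (1, 20), (1, 23), (1, 24), (1, 27), (1, 30)]
Unfold 3 (reflect across v@16): 24 holes -> [(0, 1), (0, 4), (0, 7), (0, 8), (0, 11), (0, 14), (0, 17), (0, 20), (0, 23), (0, 24), (0, 27), (0, 30), (1, 1), (1, 4), (1, 7), (1, 8), (1, 11), (1, 14), (1, 17), (1, 20), (1, 23), (1, 24), (1, 27), (1, 30)]
Unfold 4 (reflect across h@2): 48 holes -> [(0, 1), (0, 4), (0, 7), (0, 8), (0, 11), (0, 14), (0, 17), (0, 20), (0, 23), (0, 24), (0, 27), (0, 30), (1, 1), (1, 4), (1, 7), (1, 8), (1, 11), (1, 14), (1, 17), (1, 20), (1, 23), (1, 24), (1, 27), (1, 30), (2, 1), (2, 4), (2, 7), (2, 8), (2, 11), (2, 14), (2, 17), (2, 20), (2, 23), (2, 24), (2, 27), (2, 30), (3, 1), (3, 4), (3, 7), (3, 8), (3, 11), (3, 14), (3, 17), (3, 20), (3, 23), (3, 24), (3, 27), (3, 30)]
Holes: [(0, 1), (0, 4), (0, 7), (0, 8), (0, 11), (0, 14), (0, 17), (0, 20), (0, 23), (0, 24), (0, 27), (0, 30), (1, 1), (1, 4), (1, 7), (1, 8), (1, 11), (1, 14), (1, 17), (1, 20), (1, 23), (1, 24), (1, 27), (1, 30), (2, 1), (2, 4), (2, 7), (2, 8), (2, 11), (2, 14), (2, 17), (2, 20), (2, 23), (2, 24), (2, 27), (2, 30), (3, 1), (3, 4), (3, 7), (3, 8), (3, 11), (3, 14), (3, 17), (3, 20), (3, 23), (3, 24), (3, 27), (3, 30)]

Answer: no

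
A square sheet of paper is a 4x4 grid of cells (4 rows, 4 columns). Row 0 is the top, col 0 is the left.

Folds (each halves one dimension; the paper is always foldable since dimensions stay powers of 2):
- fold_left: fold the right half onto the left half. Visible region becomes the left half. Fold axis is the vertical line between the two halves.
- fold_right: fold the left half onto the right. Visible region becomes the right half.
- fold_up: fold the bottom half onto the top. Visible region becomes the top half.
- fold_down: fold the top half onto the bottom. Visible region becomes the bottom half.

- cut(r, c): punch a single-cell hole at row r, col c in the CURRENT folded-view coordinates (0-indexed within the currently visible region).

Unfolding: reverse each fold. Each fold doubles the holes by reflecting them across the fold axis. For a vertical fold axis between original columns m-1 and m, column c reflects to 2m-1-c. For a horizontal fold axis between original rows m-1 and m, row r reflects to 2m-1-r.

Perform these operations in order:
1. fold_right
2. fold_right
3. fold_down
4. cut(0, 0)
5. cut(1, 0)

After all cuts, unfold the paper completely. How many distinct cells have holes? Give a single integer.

Answer: 16

Derivation:
Op 1 fold_right: fold axis v@2; visible region now rows[0,4) x cols[2,4) = 4x2
Op 2 fold_right: fold axis v@3; visible region now rows[0,4) x cols[3,4) = 4x1
Op 3 fold_down: fold axis h@2; visible region now rows[2,4) x cols[3,4) = 2x1
Op 4 cut(0, 0): punch at orig (2,3); cuts so far [(2, 3)]; region rows[2,4) x cols[3,4) = 2x1
Op 5 cut(1, 0): punch at orig (3,3); cuts so far [(2, 3), (3, 3)]; region rows[2,4) x cols[3,4) = 2x1
Unfold 1 (reflect across h@2): 4 holes -> [(0, 3), (1, 3), (2, 3), (3, 3)]
Unfold 2 (reflect across v@3): 8 holes -> [(0, 2), (0, 3), (1, 2), (1, 3), (2, 2), (2, 3), (3, 2), (3, 3)]
Unfold 3 (reflect across v@2): 16 holes -> [(0, 0), (0, 1), (0, 2), (0, 3), (1, 0), (1, 1), (1, 2), (1, 3), (2, 0), (2, 1), (2, 2), (2, 3), (3, 0), (3, 1), (3, 2), (3, 3)]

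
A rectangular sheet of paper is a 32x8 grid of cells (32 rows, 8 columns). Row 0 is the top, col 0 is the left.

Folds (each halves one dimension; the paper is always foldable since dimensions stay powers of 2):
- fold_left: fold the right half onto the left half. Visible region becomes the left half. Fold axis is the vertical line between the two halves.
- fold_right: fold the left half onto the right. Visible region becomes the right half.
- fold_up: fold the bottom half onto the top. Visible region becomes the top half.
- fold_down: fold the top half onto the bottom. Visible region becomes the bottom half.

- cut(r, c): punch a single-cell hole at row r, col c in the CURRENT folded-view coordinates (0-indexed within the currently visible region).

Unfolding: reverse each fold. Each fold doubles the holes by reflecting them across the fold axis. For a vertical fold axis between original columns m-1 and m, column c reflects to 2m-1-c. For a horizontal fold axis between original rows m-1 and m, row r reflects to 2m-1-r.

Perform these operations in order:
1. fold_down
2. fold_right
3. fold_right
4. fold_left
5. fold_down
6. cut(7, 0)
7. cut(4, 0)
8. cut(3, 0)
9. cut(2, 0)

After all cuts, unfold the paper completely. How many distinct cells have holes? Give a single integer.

Answer: 128

Derivation:
Op 1 fold_down: fold axis h@16; visible region now rows[16,32) x cols[0,8) = 16x8
Op 2 fold_right: fold axis v@4; visible region now rows[16,32) x cols[4,8) = 16x4
Op 3 fold_right: fold axis v@6; visible region now rows[16,32) x cols[6,8) = 16x2
Op 4 fold_left: fold axis v@7; visible region now rows[16,32) x cols[6,7) = 16x1
Op 5 fold_down: fold axis h@24; visible region now rows[24,32) x cols[6,7) = 8x1
Op 6 cut(7, 0): punch at orig (31,6); cuts so far [(31, 6)]; region rows[24,32) x cols[6,7) = 8x1
Op 7 cut(4, 0): punch at orig (28,6); cuts so far [(28, 6), (31, 6)]; region rows[24,32) x cols[6,7) = 8x1
Op 8 cut(3, 0): punch at orig (27,6); cuts so far [(27, 6), (28, 6), (31, 6)]; region rows[24,32) x cols[6,7) = 8x1
Op 9 cut(2, 0): punch at orig (26,6); cuts so far [(26, 6), (27, 6), (28, 6), (31, 6)]; region rows[24,32) x cols[6,7) = 8x1
Unfold 1 (reflect across h@24): 8 holes -> [(16, 6), (19, 6), (20, 6), (21, 6), (26, 6), (27, 6), (28, 6), (31, 6)]
Unfold 2 (reflect across v@7): 16 holes -> [(16, 6), (16, 7), (19, 6), (19, 7), (20, 6), (20, 7), (21, 6), (21, 7), (26, 6), (26, 7), (27, 6), (27, 7), (28, 6), (28, 7), (31, 6), (31, 7)]
Unfold 3 (reflect across v@6): 32 holes -> [(16, 4), (16, 5), (16, 6), (16, 7), (19, 4), (19, 5), (19, 6), (19, 7), (20, 4), (20, 5), (20, 6), (20, 7), (21, 4), (21, 5), (21, 6), (21, 7), (26, 4), (26, 5), (26, 6), (26, 7), (27, 4), (27, 5), (27, 6), (27, 7), (28, 4), (28, 5), (28, 6), (28, 7), (31, 4), (31, 5), (31, 6), (31, 7)]
Unfold 4 (reflect across v@4): 64 holes -> [(16, 0), (16, 1), (16, 2), (16, 3), (16, 4), (16, 5), (16, 6), (16, 7), (19, 0), (19, 1), (19, 2), (19, 3), (19, 4), (19, 5), (19, 6), (19, 7), (20, 0), (20, 1), (20, 2), (20, 3), (20, 4), (20, 5), (20, 6), (20, 7), (21, 0), (21, 1), (21, 2), (21, 3), (21, 4), (21, 5), (21, 6), (21, 7), (26, 0), (26, 1), (26, 2), (26, 3), (26, 4), (26, 5), (26, 6), (26, 7), (27, 0), (27, 1), (27, 2), (27, 3), (27, 4), (27, 5), (27, 6), (27, 7), (28, 0), (28, 1), (28, 2), (28, 3), (28, 4), (28, 5), (28, 6), (28, 7), (31, 0), (31, 1), (31, 2), (31, 3), (31, 4), (31, 5), (31, 6), (31, 7)]
Unfold 5 (reflect across h@16): 128 holes -> [(0, 0), (0, 1), (0, 2), (0, 3), (0, 4), (0, 5), (0, 6), (0, 7), (3, 0), (3, 1), (3, 2), (3, 3), (3, 4), (3, 5), (3, 6), (3, 7), (4, 0), (4, 1), (4, 2), (4, 3), (4, 4), (4, 5), (4, 6), (4, 7), (5, 0), (5, 1), (5, 2), (5, 3), (5, 4), (5, 5), (5, 6), (5, 7), (10, 0), (10, 1), (10, 2), (10, 3), (10, 4), (10, 5), (10, 6), (10, 7), (11, 0), (11, 1), (11, 2), (11, 3), (11, 4), (11, 5), (11, 6), (11, 7), (12, 0), (12, 1), (12, 2), (12, 3), (12, 4), (12, 5), (12, 6), (12, 7), (15, 0), (15, 1), (15, 2), (15, 3), (15, 4), (15, 5), (15, 6), (15, 7), (16, 0), (16, 1), (16, 2), (16, 3), (16, 4), (16, 5), (16, 6), (16, 7), (19, 0), (19, 1), (19, 2), (19, 3), (19, 4), (19, 5), (19, 6), (19, 7), (20, 0), (20, 1), (20, 2), (20, 3), (20, 4), (20, 5), (20, 6), (20, 7), (21, 0), (21, 1), (21, 2), (21, 3), (21, 4), (21, 5), (21, 6), (21, 7), (26, 0), (26, 1), (26, 2), (26, 3), (26, 4), (26, 5), (26, 6), (26, 7), (27, 0), (27, 1), (27, 2), (27, 3), (27, 4), (27, 5), (27, 6), (27, 7), (28, 0), (28, 1), (28, 2), (28, 3), (28, 4), (28, 5), (28, 6), (28, 7), (31, 0), (31, 1), (31, 2), (31, 3), (31, 4), (31, 5), (31, 6), (31, 7)]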